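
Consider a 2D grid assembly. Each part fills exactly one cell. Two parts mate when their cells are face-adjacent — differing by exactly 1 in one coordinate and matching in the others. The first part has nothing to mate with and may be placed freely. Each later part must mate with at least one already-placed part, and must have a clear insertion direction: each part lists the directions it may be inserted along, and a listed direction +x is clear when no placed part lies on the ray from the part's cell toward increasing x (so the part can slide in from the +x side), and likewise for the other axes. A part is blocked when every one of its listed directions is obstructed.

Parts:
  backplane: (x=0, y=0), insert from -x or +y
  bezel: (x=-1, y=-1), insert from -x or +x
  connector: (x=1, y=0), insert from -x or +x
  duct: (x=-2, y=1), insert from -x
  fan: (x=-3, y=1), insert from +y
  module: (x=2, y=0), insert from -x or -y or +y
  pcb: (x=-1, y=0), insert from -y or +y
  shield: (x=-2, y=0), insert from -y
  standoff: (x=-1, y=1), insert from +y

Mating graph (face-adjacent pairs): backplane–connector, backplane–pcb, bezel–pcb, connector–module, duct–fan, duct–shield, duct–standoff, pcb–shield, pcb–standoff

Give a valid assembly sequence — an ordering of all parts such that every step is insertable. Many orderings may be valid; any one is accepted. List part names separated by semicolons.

module; connector; backplane; pcb; shield; duct; fan; standoff; bezel

1. module@(2, 0) [-x clear] — {module}
2. connector@(1, 0) [-x clear] — {connector, module}
3. backplane@(0, 0) [-x clear] — {backplane, connector, module}
4. pcb@(-1, 0) [-y clear] — {backplane, connector, module, pcb}
5. shield@(-2, 0) [-y clear] — {backplane, connector, module, pcb, shield}
6. duct@(-2, 1) [-x clear] — {backplane, connector, duct, module, pcb, shield}
7. fan@(-3, 1) [+y clear] — {backplane, connector, duct, fan, module, pcb, shield}
8. standoff@(-1, 1) [+y clear] — {backplane, connector, duct, fan, module, pcb, shield, standoff}
9. bezel@(-1, -1) [-x clear] — {backplane, bezel, connector, duct, fan, module, pcb, shield, standoff}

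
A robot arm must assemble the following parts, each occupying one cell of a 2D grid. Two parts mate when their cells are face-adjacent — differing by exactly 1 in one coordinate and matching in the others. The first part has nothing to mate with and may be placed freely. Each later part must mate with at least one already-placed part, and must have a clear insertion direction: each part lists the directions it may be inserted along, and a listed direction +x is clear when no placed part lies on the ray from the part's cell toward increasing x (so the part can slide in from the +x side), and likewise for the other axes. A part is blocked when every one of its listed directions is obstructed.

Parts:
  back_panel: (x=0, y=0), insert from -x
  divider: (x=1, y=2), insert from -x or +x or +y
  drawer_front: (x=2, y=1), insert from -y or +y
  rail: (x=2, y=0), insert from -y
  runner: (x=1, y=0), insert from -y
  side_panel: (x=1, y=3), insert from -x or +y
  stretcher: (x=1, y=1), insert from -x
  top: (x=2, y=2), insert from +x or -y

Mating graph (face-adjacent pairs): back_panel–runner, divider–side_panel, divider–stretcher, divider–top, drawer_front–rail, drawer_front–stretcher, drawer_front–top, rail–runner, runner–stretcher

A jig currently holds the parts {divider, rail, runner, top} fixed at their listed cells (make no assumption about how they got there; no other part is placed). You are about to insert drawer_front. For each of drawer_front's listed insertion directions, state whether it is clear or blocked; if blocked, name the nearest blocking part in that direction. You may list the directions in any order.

-y: nearest on ray is rail@(2, 0) ⇒ blocked
+y: nearest on ray is top@(2, 2) ⇒ blocked

+y: blocked by top; -y: blocked by rail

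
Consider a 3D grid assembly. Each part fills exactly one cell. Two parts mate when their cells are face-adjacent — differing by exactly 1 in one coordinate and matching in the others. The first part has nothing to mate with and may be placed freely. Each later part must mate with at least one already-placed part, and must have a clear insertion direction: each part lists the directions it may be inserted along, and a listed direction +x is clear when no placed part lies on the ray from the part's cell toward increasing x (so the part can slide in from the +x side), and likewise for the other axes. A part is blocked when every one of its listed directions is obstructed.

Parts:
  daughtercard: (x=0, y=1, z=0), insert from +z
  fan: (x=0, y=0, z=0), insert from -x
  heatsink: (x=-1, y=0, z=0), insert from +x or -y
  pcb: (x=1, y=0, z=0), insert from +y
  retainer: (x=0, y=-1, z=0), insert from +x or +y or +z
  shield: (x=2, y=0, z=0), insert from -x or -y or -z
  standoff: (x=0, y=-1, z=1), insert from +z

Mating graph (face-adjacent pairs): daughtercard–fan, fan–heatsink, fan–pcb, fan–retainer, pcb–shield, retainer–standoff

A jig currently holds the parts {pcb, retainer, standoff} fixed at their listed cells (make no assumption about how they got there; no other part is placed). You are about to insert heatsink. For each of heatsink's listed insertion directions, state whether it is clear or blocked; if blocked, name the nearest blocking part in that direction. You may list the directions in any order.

+x: blocked by pcb; -y: clear

+x: nearest on ray is pcb@(1, 0, 0) ⇒ blocked
-y: ray from heatsink(-1, 0, 0) has no placed part ⇒ clear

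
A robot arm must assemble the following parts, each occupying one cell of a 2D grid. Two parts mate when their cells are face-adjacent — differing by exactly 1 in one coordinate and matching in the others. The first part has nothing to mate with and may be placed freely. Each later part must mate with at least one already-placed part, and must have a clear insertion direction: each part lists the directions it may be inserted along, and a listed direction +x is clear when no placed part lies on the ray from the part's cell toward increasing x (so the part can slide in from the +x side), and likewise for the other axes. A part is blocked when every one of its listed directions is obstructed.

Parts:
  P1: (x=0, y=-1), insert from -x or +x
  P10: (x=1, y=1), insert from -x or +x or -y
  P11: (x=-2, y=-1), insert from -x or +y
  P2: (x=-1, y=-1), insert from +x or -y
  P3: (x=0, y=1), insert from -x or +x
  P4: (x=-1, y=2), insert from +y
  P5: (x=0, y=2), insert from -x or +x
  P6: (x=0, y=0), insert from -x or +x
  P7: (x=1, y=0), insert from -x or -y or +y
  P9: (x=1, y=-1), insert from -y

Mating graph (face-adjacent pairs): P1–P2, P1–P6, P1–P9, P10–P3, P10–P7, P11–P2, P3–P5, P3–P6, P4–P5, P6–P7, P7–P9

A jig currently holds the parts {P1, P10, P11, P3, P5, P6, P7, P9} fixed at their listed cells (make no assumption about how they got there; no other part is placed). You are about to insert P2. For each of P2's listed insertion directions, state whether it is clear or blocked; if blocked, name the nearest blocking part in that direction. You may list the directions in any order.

+x: blocked by P1; -y: clear

+x: nearest on ray is P1@(0, -1) ⇒ blocked
-y: ray from P2(-1, -1) has no placed part ⇒ clear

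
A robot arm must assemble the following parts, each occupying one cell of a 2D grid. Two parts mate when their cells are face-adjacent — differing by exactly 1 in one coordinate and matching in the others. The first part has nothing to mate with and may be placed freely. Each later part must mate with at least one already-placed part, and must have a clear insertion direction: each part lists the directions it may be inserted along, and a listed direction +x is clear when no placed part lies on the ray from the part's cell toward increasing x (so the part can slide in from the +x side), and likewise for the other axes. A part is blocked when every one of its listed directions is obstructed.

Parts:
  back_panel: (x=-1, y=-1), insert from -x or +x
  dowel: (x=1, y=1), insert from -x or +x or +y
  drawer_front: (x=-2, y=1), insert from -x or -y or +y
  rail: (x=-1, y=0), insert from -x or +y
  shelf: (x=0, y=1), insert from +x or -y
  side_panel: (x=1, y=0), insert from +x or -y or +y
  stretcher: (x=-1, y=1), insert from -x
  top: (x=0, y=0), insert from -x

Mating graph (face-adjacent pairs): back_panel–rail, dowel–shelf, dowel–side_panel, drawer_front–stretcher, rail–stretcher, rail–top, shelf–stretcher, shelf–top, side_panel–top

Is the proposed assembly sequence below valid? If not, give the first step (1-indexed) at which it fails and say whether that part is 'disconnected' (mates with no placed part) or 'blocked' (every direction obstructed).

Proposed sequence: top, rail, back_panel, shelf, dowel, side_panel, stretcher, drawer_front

1. top@(0, 0) [-x clear] — {top}
2. rail@(-1, 0) [-x clear] — {rail, top}
3. back_panel@(-1, -1) [-x clear] — {back_panel, rail, top}
4. shelf@(0, 1) [+x clear] — {back_panel, rail, shelf, top}
5. dowel@(1, 1) [+x clear] — {back_panel, dowel, rail, shelf, top}
6. side_panel@(1, 0) [+x clear] — {back_panel, dowel, rail, shelf, side_panel, top}
7. stretcher@(-1, 1) [-x clear] — {back_panel, dowel, rail, shelf, side_panel, stretcher, top}
8. drawer_front@(-2, 1) [-x clear] — {back_panel, dowel, drawer_front, rail, shelf, side_panel, stretcher, top}

Valid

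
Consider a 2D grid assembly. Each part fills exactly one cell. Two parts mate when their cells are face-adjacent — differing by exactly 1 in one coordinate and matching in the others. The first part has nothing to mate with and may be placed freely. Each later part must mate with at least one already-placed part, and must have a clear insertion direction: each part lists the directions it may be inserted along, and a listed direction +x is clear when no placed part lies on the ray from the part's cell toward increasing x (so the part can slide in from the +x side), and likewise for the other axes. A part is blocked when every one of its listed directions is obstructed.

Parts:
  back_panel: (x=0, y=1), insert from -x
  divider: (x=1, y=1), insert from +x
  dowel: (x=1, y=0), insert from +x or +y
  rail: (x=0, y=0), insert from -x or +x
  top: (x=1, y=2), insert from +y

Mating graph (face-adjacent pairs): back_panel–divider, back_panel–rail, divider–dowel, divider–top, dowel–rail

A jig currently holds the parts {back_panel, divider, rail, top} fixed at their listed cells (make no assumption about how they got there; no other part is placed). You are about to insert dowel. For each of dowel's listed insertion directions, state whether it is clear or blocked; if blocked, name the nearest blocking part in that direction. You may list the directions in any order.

+x: ray from dowel(1, 0) has no placed part ⇒ clear
+y: nearest on ray is divider@(1, 1) ⇒ blocked

+x: clear; +y: blocked by divider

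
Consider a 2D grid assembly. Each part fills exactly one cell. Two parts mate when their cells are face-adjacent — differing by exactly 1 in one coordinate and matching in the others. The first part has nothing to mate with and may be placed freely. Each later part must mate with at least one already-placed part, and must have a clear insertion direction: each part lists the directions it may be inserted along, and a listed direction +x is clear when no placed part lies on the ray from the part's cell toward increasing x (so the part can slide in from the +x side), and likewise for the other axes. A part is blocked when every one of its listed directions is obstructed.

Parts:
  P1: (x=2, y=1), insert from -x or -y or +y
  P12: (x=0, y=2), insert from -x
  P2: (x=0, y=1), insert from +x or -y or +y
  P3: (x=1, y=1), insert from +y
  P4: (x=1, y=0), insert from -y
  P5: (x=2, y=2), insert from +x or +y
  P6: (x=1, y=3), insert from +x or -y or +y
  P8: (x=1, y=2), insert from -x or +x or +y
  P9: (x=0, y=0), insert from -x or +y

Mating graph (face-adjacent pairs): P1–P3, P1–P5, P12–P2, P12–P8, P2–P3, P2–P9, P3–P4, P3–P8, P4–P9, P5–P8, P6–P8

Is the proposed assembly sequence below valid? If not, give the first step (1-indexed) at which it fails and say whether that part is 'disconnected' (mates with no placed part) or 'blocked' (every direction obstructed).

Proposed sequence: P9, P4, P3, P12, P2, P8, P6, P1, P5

Invalid at step 4 (disconnected)

1. P9@(0, 0) [-x clear] — {P9}
2. P4@(1, 0) [-y clear] — {P4, P9}
3. P3@(1, 1) [+y clear] — {P3, P4, P9}
4. P12@(0, 2) — no placed neighbour ⇒ disconnected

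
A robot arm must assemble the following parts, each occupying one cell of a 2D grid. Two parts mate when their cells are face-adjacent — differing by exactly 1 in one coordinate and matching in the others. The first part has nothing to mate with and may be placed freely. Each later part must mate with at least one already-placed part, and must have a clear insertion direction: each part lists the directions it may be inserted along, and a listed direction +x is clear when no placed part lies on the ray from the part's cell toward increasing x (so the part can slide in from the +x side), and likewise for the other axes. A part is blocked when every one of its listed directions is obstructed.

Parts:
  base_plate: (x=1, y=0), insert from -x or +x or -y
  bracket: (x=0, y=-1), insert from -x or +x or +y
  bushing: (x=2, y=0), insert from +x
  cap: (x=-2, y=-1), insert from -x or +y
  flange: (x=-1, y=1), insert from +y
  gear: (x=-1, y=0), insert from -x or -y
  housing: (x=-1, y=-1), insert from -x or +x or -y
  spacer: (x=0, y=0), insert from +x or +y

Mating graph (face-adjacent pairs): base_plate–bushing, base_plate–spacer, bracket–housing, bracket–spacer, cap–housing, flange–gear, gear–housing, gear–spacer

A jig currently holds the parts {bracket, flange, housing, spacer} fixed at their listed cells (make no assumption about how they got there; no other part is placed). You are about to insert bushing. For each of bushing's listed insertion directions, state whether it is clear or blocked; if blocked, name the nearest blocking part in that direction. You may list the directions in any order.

+x: ray from bushing(2, 0) has no placed part ⇒ clear

+x: clear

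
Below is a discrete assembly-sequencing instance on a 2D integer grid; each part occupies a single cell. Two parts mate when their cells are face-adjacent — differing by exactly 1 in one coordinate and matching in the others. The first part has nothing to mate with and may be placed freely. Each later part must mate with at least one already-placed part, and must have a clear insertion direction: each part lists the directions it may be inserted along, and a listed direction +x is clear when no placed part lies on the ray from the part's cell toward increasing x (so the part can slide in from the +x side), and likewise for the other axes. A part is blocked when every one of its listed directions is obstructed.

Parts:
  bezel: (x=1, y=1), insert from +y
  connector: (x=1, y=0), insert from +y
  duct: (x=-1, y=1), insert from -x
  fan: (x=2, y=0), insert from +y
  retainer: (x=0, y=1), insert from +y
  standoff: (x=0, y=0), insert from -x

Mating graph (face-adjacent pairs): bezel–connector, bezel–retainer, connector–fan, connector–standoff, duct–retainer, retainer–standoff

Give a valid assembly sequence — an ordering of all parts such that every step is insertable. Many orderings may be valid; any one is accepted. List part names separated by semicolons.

1. fan@(2, 0) [+y clear] — {fan}
2. connector@(1, 0) [+y clear] — {connector, fan}
3. bezel@(1, 1) [+y clear] — {bezel, connector, fan}
4. retainer@(0, 1) [+y clear] — {bezel, connector, fan, retainer}
5. standoff@(0, 0) [-x clear] — {bezel, connector, fan, retainer, standoff}
6. duct@(-1, 1) [-x clear] — {bezel, connector, duct, fan, retainer, standoff}

fan; connector; bezel; retainer; standoff; duct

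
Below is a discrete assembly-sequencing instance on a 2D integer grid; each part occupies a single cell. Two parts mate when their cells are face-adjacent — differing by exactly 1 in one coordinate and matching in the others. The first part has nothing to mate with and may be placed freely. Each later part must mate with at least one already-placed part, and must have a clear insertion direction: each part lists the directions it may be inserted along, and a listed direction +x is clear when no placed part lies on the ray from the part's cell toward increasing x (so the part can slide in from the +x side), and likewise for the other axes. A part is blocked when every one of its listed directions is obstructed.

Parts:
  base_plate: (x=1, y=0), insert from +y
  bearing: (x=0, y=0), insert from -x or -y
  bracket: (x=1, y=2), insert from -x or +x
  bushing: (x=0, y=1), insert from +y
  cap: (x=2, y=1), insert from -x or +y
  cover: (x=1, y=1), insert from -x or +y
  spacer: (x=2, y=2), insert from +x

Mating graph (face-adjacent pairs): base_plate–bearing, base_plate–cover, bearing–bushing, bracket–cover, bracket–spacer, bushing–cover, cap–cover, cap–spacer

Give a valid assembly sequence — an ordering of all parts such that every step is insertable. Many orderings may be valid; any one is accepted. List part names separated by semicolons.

bushing; bearing; base_plate; cover; cap; bracket; spacer

1. bushing@(0, 1) [+y clear] — {bushing}
2. bearing@(0, 0) [-x clear] — {bearing, bushing}
3. base_plate@(1, 0) [+y clear] — {base_plate, bearing, bushing}
4. cover@(1, 1) [+y clear] — {base_plate, bearing, bushing, cover}
5. cap@(2, 1) [+y clear] — {base_plate, bearing, bushing, cap, cover}
6. bracket@(1, 2) [-x clear] — {base_plate, bearing, bracket, bushing, cap, cover}
7. spacer@(2, 2) [+x clear] — {base_plate, bearing, bracket, bushing, cap, cover, spacer}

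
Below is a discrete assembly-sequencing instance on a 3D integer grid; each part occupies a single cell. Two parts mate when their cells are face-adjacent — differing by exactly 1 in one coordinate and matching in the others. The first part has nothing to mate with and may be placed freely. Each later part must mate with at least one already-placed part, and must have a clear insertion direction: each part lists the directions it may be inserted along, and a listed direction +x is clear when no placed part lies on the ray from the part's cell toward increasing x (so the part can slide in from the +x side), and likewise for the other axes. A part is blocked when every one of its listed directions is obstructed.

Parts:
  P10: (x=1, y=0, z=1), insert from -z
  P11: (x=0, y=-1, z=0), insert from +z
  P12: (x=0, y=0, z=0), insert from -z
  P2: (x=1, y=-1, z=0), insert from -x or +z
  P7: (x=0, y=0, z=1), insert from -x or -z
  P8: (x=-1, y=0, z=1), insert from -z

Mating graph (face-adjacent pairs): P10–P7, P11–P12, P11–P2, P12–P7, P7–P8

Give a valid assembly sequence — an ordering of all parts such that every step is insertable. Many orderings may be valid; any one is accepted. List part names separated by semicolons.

P8; P7; P12; P11; P2; P10

1. P8@(-1, 0, 1) [-z clear] — {P8}
2. P7@(0, 0, 1) [-z clear] — {P7, P8}
3. P12@(0, 0, 0) [-z clear] — {P12, P7, P8}
4. P11@(0, -1, 0) [+z clear] — {P11, P12, P7, P8}
5. P2@(1, -1, 0) [+z clear] — {P11, P12, P2, P7, P8}
6. P10@(1, 0, 1) [-z clear] — {P10, P11, P12, P2, P7, P8}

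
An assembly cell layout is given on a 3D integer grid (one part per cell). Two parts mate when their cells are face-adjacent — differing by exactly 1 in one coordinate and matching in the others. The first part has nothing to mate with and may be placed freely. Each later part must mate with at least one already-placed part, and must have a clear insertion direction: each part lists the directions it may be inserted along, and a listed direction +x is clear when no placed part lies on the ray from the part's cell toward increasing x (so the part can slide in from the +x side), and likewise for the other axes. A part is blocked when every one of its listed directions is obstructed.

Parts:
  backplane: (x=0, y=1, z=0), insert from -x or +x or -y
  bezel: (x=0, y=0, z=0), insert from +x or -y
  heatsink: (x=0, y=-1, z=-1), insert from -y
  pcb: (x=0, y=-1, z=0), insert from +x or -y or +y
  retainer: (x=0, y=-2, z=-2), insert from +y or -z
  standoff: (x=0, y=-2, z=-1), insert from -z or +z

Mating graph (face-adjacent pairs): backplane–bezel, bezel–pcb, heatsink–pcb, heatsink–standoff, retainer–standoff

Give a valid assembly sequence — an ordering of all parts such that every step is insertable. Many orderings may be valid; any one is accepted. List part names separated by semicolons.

heatsink; standoff; pcb; bezel; backplane; retainer

1. heatsink@(0, -1, -1) [-y clear] — {heatsink}
2. standoff@(0, -2, -1) [-z clear] — {heatsink, standoff}
3. pcb@(0, -1, 0) [+x clear] — {heatsink, pcb, standoff}
4. bezel@(0, 0, 0) [+x clear] — {bezel, heatsink, pcb, standoff}
5. backplane@(0, 1, 0) [-x clear] — {backplane, bezel, heatsink, pcb, standoff}
6. retainer@(0, -2, -2) [+y clear] — {backplane, bezel, heatsink, pcb, retainer, standoff}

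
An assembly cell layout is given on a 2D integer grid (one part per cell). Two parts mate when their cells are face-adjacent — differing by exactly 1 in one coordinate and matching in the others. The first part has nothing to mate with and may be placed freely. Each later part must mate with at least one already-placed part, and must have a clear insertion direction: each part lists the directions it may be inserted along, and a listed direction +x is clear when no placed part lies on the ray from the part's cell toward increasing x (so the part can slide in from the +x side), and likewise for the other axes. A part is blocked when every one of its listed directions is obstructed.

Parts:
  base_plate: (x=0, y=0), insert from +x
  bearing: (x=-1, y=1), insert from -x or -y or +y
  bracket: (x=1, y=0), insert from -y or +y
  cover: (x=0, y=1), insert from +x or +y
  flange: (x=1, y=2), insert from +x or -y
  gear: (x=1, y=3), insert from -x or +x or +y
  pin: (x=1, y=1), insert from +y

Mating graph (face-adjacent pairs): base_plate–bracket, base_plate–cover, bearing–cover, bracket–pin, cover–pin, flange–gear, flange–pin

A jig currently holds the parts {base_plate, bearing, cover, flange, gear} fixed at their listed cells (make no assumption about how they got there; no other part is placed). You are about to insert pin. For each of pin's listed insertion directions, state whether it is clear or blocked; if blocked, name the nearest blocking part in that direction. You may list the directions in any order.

+y: blocked by flange

+y: nearest on ray is flange@(1, 2) ⇒ blocked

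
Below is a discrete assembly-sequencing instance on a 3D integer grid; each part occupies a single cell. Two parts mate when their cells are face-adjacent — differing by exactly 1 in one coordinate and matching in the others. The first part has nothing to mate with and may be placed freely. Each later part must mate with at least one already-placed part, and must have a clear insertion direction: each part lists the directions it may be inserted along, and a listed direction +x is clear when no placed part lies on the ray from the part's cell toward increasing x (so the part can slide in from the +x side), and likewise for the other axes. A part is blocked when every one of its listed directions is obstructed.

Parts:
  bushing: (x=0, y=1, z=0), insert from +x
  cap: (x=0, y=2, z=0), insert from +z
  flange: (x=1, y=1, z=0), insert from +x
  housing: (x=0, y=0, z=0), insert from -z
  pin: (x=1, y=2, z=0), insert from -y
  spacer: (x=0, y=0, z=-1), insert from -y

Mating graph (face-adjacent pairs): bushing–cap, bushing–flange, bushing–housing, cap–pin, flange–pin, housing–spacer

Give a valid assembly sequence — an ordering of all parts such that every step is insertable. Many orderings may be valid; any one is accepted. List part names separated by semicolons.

housing; spacer; bushing; cap; pin; flange

1. housing@(0, 0, 0) [-z clear] — {housing}
2. spacer@(0, 0, -1) [-y clear] — {housing, spacer}
3. bushing@(0, 1, 0) [+x clear] — {bushing, housing, spacer}
4. cap@(0, 2, 0) [+z clear] — {bushing, cap, housing, spacer}
5. pin@(1, 2, 0) [-y clear] — {bushing, cap, housing, pin, spacer}
6. flange@(1, 1, 0) [+x clear] — {bushing, cap, flange, housing, pin, spacer}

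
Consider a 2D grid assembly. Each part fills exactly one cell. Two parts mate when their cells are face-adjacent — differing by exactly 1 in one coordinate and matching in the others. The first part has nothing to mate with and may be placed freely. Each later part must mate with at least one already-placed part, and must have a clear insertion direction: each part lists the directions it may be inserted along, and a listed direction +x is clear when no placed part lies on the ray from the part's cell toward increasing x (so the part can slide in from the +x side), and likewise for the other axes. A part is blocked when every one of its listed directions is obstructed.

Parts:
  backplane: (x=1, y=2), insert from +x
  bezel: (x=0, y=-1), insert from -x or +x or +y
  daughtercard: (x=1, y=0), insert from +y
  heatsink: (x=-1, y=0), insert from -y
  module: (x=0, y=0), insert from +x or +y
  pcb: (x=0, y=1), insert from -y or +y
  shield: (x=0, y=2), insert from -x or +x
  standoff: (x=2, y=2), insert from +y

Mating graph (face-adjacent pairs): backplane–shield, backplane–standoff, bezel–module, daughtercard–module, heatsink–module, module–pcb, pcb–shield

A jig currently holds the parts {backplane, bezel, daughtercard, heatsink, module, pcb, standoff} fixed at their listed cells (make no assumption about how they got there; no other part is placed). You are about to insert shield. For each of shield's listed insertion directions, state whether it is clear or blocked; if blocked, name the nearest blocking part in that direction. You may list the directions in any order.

-x: ray from shield(0, 2) has no placed part ⇒ clear
+x: nearest on ray is backplane@(1, 2) ⇒ blocked

+x: blocked by backplane; -x: clear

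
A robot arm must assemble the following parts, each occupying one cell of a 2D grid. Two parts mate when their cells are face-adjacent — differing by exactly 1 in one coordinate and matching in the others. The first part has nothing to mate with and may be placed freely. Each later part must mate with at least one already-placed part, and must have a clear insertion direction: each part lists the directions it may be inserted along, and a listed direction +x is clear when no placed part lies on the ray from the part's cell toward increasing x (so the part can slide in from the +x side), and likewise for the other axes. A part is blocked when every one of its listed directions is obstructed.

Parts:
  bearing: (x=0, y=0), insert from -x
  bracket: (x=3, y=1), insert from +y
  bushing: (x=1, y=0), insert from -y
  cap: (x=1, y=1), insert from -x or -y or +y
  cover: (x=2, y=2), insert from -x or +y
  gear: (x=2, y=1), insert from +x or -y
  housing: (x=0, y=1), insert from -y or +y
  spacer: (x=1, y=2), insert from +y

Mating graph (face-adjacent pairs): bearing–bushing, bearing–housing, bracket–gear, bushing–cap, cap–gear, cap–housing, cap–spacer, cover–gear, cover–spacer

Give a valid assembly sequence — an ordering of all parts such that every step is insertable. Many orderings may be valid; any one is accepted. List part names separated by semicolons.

1. cap@(1, 1) [-x clear] — {cap}
2. spacer@(1, 2) [+y clear] — {cap, spacer}
3. gear@(2, 1) [+x clear] — {cap, gear, spacer}
4. cover@(2, 2) [+y clear] — {cap, cover, gear, spacer}
5. housing@(0, 1) [-y clear] — {cap, cover, gear, housing, spacer}
6. bushing@(1, 0) [-y clear] — {bushing, cap, cover, gear, housing, spacer}
7. bearing@(0, 0) [-x clear] — {bearing, bushing, cap, cover, gear, housing, spacer}
8. bracket@(3, 1) [+y clear] — {bearing, bracket, bushing, cap, cover, gear, housing, spacer}

cap; spacer; gear; cover; housing; bushing; bearing; bracket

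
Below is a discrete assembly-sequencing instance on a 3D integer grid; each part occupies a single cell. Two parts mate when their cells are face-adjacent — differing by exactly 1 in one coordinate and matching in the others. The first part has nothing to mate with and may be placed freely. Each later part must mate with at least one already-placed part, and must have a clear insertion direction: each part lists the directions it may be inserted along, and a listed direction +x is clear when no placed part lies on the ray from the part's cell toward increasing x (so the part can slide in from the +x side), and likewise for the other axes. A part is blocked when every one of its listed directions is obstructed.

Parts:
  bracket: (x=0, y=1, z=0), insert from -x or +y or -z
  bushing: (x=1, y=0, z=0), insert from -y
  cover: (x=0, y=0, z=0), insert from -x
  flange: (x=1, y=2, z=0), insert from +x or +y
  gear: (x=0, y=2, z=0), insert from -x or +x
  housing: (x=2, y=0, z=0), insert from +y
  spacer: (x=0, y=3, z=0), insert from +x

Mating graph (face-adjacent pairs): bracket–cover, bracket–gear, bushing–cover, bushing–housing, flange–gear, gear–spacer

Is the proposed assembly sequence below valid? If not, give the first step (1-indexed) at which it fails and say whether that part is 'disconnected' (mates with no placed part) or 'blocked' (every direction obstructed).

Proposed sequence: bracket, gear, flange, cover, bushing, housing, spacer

1. bracket@(0, 1, 0) [-x clear] — {bracket}
2. gear@(0, 2, 0) [-x clear] — {bracket, gear}
3. flange@(1, 2, 0) [+x clear] — {bracket, flange, gear}
4. cover@(0, 0, 0) [-x clear] — {bracket, cover, flange, gear}
5. bushing@(1, 0, 0) [-y clear] — {bracket, bushing, cover, flange, gear}
6. housing@(2, 0, 0) [+y clear] — {bracket, bushing, cover, flange, gear, housing}
7. spacer@(0, 3, 0) [+x clear] — {bracket, bushing, cover, flange, gear, housing, spacer}

Valid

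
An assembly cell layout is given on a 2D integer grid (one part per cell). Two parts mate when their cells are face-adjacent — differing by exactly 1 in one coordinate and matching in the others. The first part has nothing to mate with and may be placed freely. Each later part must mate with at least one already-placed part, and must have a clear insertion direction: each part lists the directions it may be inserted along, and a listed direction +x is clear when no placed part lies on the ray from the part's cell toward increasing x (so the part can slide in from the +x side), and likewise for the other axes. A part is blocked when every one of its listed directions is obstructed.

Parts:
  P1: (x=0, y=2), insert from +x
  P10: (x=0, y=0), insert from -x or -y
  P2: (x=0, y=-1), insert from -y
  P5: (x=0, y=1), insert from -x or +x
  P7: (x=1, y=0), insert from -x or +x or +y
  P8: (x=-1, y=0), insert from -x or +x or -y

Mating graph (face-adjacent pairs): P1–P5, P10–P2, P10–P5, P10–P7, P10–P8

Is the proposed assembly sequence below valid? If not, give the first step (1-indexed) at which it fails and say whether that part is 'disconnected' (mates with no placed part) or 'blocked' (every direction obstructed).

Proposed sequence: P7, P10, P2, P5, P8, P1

1. P7@(1, 0) [-x clear] — {P7}
2. P10@(0, 0) [-x clear] — {P10, P7}
3. P2@(0, -1) [-y clear] — {P10, P2, P7}
4. P5@(0, 1) [-x clear] — {P10, P2, P5, P7}
5. P8@(-1, 0) [-x clear] — {P10, P2, P5, P7, P8}
6. P1@(0, 2) [+x clear] — {P1, P10, P2, P5, P7, P8}

Valid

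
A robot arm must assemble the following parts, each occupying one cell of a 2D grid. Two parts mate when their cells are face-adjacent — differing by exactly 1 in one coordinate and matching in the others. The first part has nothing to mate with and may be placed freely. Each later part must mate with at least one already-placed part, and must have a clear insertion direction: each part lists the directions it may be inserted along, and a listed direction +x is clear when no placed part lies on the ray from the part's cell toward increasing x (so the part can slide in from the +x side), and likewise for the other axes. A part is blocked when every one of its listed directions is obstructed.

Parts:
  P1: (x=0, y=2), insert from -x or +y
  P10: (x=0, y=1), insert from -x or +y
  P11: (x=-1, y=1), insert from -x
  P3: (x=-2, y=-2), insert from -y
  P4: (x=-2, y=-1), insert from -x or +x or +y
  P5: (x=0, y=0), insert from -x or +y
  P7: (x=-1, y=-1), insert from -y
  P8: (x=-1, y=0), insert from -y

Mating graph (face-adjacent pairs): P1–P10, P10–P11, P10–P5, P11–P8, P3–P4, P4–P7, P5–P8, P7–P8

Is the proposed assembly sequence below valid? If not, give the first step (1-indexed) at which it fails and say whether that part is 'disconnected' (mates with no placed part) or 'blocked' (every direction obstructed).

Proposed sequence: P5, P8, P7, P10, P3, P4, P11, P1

Invalid at step 5 (disconnected)

1. P5@(0, 0) [-x clear] — {P5}
2. P8@(-1, 0) [-y clear] — {P5, P8}
3. P7@(-1, -1) [-y clear] — {P5, P7, P8}
4. P10@(0, 1) [-x clear] — {P10, P5, P7, P8}
5. P3@(-2, -2) — no placed neighbour ⇒ disconnected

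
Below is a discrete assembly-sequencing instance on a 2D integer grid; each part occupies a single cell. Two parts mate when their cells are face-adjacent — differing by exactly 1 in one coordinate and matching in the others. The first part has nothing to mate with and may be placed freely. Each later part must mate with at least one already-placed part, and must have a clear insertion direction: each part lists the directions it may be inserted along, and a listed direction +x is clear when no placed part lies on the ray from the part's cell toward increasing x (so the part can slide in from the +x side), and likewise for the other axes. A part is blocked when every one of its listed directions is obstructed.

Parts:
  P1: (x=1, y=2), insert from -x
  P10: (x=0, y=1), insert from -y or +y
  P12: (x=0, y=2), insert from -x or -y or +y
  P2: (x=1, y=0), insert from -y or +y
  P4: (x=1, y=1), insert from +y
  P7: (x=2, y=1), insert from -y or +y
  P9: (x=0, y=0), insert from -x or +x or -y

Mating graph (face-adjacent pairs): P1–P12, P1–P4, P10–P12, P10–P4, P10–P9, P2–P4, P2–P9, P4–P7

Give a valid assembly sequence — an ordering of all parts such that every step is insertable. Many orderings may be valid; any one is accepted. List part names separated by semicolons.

P2; P9; P10; P4; P7; P1; P12

1. P2@(1, 0) [-y clear] — {P2}
2. P9@(0, 0) [-x clear] — {P2, P9}
3. P10@(0, 1) [+y clear] — {P10, P2, P9}
4. P4@(1, 1) [+y clear] — {P10, P2, P4, P9}
5. P7@(2, 1) [-y clear] — {P10, P2, P4, P7, P9}
6. P1@(1, 2) [-x clear] — {P1, P10, P2, P4, P7, P9}
7. P12@(0, 2) [-x clear] — {P1, P10, P12, P2, P4, P7, P9}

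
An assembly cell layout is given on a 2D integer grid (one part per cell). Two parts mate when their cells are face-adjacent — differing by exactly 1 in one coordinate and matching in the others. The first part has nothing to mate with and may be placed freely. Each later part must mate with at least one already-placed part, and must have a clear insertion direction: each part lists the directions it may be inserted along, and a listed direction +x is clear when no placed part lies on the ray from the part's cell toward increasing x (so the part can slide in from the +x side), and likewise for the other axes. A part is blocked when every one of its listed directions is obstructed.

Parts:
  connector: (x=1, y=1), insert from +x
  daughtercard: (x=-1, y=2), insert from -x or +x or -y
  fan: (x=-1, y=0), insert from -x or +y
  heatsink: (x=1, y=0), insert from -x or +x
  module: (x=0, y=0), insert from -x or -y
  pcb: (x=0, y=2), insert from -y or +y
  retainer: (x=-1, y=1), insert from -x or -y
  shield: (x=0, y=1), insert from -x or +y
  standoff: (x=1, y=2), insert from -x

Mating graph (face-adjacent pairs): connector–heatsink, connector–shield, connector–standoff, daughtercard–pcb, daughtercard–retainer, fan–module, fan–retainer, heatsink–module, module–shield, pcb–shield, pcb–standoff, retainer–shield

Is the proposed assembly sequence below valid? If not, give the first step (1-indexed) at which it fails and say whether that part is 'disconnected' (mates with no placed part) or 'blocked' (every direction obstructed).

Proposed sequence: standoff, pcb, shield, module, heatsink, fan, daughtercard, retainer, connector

Valid

1. standoff@(1, 2) [-x clear] — {standoff}
2. pcb@(0, 2) [-y clear] — {pcb, standoff}
3. shield@(0, 1) [-x clear] — {pcb, shield, standoff}
4. module@(0, 0) [-x clear] — {module, pcb, shield, standoff}
5. heatsink@(1, 0) [+x clear] — {heatsink, module, pcb, shield, standoff}
6. fan@(-1, 0) [-x clear] — {fan, heatsink, module, pcb, shield, standoff}
7. daughtercard@(-1, 2) [-x clear] — {daughtercard, fan, heatsink, module, pcb, shield, standoff}
8. retainer@(-1, 1) [-x clear] — {daughtercard, fan, heatsink, module, pcb, retainer, shield, standoff}
9. connector@(1, 1) [+x clear] — {connector, daughtercard, fan, heatsink, module, pcb, retainer, shield, standoff}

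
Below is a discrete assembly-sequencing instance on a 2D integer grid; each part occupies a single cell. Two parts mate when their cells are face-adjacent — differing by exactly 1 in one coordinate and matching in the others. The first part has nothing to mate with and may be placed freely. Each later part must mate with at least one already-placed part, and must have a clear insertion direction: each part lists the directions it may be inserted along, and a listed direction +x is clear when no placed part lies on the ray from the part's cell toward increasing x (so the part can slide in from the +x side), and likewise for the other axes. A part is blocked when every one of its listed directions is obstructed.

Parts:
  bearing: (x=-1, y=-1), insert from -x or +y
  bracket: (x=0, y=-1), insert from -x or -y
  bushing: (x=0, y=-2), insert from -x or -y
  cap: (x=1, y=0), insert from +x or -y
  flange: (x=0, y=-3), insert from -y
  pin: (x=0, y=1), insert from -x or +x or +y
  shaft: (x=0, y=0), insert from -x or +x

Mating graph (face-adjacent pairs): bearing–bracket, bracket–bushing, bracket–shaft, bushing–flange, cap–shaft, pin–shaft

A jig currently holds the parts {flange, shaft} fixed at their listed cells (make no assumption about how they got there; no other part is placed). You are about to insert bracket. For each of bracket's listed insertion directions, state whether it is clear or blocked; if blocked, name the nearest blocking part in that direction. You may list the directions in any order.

-x: ray from bracket(0, -1) has no placed part ⇒ clear
-y: nearest on ray is flange@(0, -3) ⇒ blocked

-x: clear; -y: blocked by flange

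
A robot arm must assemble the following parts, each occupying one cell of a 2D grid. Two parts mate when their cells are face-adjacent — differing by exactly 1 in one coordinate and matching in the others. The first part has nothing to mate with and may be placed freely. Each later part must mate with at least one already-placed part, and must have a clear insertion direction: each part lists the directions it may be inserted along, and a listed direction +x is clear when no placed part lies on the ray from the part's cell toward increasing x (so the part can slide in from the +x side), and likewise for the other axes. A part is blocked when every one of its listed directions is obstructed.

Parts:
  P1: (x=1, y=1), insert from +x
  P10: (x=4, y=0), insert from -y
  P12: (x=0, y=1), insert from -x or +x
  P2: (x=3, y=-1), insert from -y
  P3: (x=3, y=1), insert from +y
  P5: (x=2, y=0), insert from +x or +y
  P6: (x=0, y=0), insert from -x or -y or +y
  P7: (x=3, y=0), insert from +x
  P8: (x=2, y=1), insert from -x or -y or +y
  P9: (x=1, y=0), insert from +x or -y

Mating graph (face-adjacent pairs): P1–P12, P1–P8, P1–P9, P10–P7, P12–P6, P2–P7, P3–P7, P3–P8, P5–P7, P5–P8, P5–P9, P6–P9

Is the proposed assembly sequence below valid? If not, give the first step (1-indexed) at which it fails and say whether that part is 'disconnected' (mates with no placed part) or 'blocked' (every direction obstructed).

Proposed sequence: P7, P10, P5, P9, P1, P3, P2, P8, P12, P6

Valid

1. P7@(3, 0) [+x clear] — {P7}
2. P10@(4, 0) [-y clear] — {P10, P7}
3. P5@(2, 0) [+y clear] — {P10, P5, P7}
4. P9@(1, 0) [-y clear] — {P10, P5, P7, P9}
5. P1@(1, 1) [+x clear] — {P1, P10, P5, P7, P9}
6. P3@(3, 1) [+y clear] — {P1, P10, P3, P5, P7, P9}
7. P2@(3, -1) [-y clear] — {P1, P10, P2, P3, P5, P7, P9}
8. P8@(2, 1) [+y clear] — {P1, P10, P2, P3, P5, P7, P8, P9}
9. P12@(0, 1) [-x clear] — {P1, P10, P12, P2, P3, P5, P7, P8, P9}
10. P6@(0, 0) [-x clear] — {P1, P10, P12, P2, P3, P5, P6, P7, P8, P9}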